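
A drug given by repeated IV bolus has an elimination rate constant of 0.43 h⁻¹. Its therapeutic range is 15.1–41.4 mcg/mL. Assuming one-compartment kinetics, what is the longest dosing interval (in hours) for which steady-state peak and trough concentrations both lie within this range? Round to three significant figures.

Between IV bolus doses, concentration decays as C = C₀·e^(−kτ), so C_peak/C_trough = e^(kτ).
τ_max = ln(C_peak/C_trough) / k = ln(41.4/15.1) / 0.4300 = 1.009 / 0.4300 = 2.347 h

2.35 h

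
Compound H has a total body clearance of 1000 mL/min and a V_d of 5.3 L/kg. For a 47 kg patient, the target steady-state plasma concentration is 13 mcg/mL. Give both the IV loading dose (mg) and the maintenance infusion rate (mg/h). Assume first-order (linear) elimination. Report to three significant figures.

(a) 3240 mg; (b) 780 mg/h

Total Vd = 5.3 × 47 = 249.1 L
Loading: fill Vd to C_target → 249.1 L × 13 mg/L = 3238 mg
CL = 1000 mL/min × 60/1000 = 60.00 L/h
Maintenance: replace elimination → rate = CL × Css = 60.00 × 13 = 780.0 mg/h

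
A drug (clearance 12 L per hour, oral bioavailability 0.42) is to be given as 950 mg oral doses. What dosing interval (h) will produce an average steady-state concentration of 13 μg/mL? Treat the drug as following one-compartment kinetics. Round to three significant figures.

F·D/τ = CL·Css → τ = F·D / (CL·Css).
τ = 0.42 × 950 / (12 × 13) = 2.558 h

2.56 h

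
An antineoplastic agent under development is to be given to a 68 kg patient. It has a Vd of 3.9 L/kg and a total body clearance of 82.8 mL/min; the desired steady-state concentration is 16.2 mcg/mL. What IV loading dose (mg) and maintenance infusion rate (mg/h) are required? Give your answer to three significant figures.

(a) 4300 mg; (b) 80.5 mg/h

Total Vd = 3.9 × 68 = 265.2 L
Loading: fill Vd to C_target → 265.2 L × 16.2 mg/L = 4296 mg
CL = 82.8 mL/min × 60/1000 = 4.968 L/h
Maintenance: replace elimination → rate = CL × Css = 4.968 × 16.2 = 80.48 mg/h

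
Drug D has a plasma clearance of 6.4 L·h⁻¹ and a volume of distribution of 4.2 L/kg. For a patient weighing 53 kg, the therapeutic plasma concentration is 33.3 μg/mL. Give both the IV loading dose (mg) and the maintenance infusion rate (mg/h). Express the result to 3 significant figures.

(a) 7410 mg; (b) 213 mg/h

Vd = 4.2 L/kg × 53 kg = 222.6 L
LD = Vd · C_target = 222.6 × 33.3 = 7413 mg
Maintenance: replace elimination → rate = CL × Css = 6.400 × 33.3 = 213.1 mg/h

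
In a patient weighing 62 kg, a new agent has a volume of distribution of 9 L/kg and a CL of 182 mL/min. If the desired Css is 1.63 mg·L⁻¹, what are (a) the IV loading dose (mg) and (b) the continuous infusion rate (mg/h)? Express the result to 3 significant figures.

(a) 910 mg; (b) 17.8 mg/h

Vd = 9 L/kg × 62 kg = 558.0 L
LD = Vd · C_target = 558.0 × 1.63 = 909.5 mg
Convert clearance: 182 mL/min × 60 min/h ÷ 1000 mL/L = 10.92 L/h
Maintenance: replace elimination → rate = CL × Css = 10.92 × 1.63 = 17.80 mg/h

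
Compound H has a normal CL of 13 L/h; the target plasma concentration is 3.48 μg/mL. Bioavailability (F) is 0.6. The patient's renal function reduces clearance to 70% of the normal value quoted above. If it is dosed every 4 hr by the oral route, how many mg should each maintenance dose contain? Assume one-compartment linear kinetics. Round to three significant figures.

211 mg

Patient clearance = 0.7 × 13.00 = 9.100 L/h
At steady state, dose per interval replaces the amount cleared in that interval: F·D/τ = CL·Css.
D = CL × Css × τ / F = 9.100 × 3.48 × 4 / 0.6 = 211.1 mg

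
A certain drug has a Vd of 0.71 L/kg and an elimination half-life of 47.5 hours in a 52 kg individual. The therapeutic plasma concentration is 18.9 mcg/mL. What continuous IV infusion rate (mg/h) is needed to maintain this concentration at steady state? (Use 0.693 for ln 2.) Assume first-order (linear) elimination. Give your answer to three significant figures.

10.2 mg/h

Total Vd = 0.71 × 52 = 36.92 L
k = 0.693/47.5 = 0.01459 h⁻¹, so CL = k·Vd = 0.01459 × 36.92 = 0.5387 L/h
Infusion rate = CL × Css = 0.5387 × 18.9 = 10.18 mg/h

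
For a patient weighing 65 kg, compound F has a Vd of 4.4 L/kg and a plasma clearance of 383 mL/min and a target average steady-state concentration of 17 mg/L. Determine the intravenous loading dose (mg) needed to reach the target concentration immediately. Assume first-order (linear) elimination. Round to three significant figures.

Total Vd = 4.4 × 65 = 286.0 L
LD = Vd × C = 286.0 × 17.00 = 4862 mg

4860 mg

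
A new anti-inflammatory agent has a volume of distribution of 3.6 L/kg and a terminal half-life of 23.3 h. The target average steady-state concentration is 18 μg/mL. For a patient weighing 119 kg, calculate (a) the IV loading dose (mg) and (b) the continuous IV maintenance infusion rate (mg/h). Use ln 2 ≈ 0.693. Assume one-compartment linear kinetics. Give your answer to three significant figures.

Total Vd = 3.6 × 119 = 428.4 L
LD = Vd × C = 428.4 × 18 = 7711 mg
CL = 0.693 × Vd / t½ = 0.693 × 428.4 / 23.3 = 12.74 L/h
Infusion rate = CL × Css = 12.74 × 18 = 229.3 mg/h

(a) 7710 mg; (b) 229 mg/h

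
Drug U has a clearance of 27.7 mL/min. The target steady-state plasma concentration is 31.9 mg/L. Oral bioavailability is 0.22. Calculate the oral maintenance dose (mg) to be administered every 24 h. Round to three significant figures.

Convert clearance: 27.7 mL/min × 60 min/h ÷ 1000 mL/L = 1.662 L/h
D = CL × Css × τ / F = 1.662 × 31.9 × 24 / 0.22 = 5784 mg

5780 mg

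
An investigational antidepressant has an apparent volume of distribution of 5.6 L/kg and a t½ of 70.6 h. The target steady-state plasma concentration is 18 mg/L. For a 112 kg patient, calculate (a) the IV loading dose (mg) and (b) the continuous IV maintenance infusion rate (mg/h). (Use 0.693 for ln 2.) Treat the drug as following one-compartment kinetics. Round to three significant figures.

(a) 11300 mg; (b) 111 mg/h

Vd = 5.6 L/kg × 112 kg = 627.2 L
LD = Vd × C = 627.2 × 18 = 11290 mg
CL = 0.693 × Vd / t½ = 0.693 × 627.2 / 70.6 = 6.157 L/h
Infusion rate = CL × Css = 6.157 × 18 = 110.8 mg/h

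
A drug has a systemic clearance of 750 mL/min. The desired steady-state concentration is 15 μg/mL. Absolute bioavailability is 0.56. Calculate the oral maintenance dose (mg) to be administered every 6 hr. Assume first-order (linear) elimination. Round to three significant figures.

Convert clearance: 750 mL/min × 60 min/h ÷ 1000 mL/L = 45.00 L/h
At steady state, dose per interval replaces the amount cleared in that interval: F·D/τ = CL·Css.
D = CL × Css × τ / F = 45.00 × 15 × 6 / 0.56 = 7232 mg

7230 mg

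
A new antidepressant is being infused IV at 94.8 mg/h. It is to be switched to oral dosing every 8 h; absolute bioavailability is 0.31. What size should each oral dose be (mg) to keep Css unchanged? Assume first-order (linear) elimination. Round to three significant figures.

2450 mg

To maintain the same Css, the systemic dosing rate must be unchanged: F·D/τ = infusion rate.
D = rate × τ / F = 94.8 × 8 / 0.31 = 2446 mg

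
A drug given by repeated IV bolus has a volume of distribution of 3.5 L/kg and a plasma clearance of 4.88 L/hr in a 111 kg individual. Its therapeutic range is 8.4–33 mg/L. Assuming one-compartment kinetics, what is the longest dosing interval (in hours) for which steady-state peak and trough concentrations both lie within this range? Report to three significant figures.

Total Vd = 3.5 × 111 = 388.5 L
k = CL / Vd = 4.880 / 388.5 = 0.01256 h⁻¹
Between IV bolus doses, concentration decays as C = C₀·e^(−kτ), so C_peak/C_trough = e^(kτ).
τ_max = ln(C_peak/C_trough) / k = ln(33/8.4) / 0.01256 = 1.368 / 0.01256 = 108.9 h

109 h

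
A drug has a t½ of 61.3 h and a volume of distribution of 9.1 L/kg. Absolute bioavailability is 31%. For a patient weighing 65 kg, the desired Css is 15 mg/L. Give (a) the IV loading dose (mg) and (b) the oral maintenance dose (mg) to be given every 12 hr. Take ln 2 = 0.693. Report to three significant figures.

Total Vd = 9.1 × 65 = 591.5 L
LD = Vd × C = 591.5 × 15 = 8873 mg
CL = 0.693 × Vd / t½ = 0.693 × 591.5 / 61.3 = 6.687 L/h
D = CL × Css × τ / F = 6.687 × 15 × 12 / 0.31 = 3883 mg

(a) 8870 mg; (b) 3880 mg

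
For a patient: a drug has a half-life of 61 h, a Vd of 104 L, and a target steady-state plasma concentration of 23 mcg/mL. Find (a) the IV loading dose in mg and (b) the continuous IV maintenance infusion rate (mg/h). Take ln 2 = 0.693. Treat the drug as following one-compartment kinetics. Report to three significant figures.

LD = Vd × C = 104.0 × 23 = 2392 mg
CL = 0.693 × Vd / t½ = 0.693 × 104.0 / 61 = 1.182 L/h
Infusion rate = CL × Css = 1.182 × 23 = 27.19 mg/h

(a) 2390 mg; (b) 27.2 mg/h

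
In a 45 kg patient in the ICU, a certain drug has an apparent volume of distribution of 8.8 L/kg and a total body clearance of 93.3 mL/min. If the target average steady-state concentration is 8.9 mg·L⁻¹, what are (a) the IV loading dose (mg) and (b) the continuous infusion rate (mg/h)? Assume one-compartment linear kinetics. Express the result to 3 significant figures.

(a) 3520 mg; (b) 49.8 mg/h

Total Vd = 8.8 × 45 = 396.0 L
LD = Vd · C_target = 396.0 × 8.9 = 3524 mg
Convert clearance: 93.3 mL/min × 60 min/h ÷ 1000 mL/L = 5.598 L/h
Infusion rate = 5.598 L/h × 8.9 mg/L = 49.82 mg/h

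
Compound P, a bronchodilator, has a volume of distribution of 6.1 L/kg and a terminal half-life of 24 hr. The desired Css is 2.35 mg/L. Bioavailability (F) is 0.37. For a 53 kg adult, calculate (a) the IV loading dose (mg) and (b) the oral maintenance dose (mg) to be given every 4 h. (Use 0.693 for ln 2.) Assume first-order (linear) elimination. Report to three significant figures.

Vd = 6.1 L/kg × 53 kg = 323.3 L
LD = Vd × C = 323.3 × 2.35 = 759.8 mg
CL = 0.693 × Vd / t½ = 0.693 × 323.3 / 24 = 9.335 L/h
D = CL × Css × τ / F = 9.335 × 2.35 × 4 / 0.37 = 237.2 mg

(a) 760 mg; (b) 237 mg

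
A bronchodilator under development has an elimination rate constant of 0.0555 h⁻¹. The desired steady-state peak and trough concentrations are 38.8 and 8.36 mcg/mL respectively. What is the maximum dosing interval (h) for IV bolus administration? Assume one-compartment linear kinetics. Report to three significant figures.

Between IV bolus doses, concentration decays as C = C₀·e^(−kτ), so C_peak/C_trough = e^(kτ).
τ_max = ln(C_peak/C_trough) / k = ln(38.8/8.36) / 0.05550 = 1.535 / 0.05550 = 27.66 h

27.7 h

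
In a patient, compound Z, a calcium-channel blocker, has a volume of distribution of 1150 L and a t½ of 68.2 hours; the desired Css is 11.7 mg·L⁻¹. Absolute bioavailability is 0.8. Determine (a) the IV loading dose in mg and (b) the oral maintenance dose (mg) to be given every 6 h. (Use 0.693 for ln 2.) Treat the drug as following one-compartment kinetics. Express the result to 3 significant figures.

LD = Vd × C = 1150 × 11.7 = 13460 mg
CL = 0.693 × Vd / t½ = 0.693 × 1150 / 68.2 = 11.69 L/h
D = CL × Css × τ / F = 11.69 × 11.7 × 6 / 0.8 = 1026 mg

(a) 13500 mg; (b) 1030 mg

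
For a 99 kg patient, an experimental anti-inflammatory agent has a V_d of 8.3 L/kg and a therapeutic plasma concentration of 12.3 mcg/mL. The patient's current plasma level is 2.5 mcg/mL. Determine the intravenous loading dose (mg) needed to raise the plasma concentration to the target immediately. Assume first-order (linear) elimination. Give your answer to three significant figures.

8050 mg

Vd = 8.3 L/kg × 99 kg = 821.7 L
Concentration deficit ΔC = 12.3 − 2.5 = 9.800 mg/L
LD = Vd × ΔC = 821.7 × 9.800 = 8053 mg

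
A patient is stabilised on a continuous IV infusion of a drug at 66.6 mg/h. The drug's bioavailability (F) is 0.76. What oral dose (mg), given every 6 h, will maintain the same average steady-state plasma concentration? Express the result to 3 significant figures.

526 mg

To maintain the same Css, the systemic dosing rate must be unchanged: F·D/τ = infusion rate.
D = rate × τ / F = 66.6 × 6 / 0.76 = 525.8 mg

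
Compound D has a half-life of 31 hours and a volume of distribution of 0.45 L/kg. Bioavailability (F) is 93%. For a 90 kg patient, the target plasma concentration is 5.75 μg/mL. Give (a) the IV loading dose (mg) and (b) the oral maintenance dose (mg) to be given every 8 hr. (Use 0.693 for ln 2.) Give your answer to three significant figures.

Vd(total) = 90 kg × 0.45 L/kg = 40.50 L
LD = Vd × C = 40.50 × 5.75 = 232.9 mg
CL = 0.693 × Vd / t½ = 0.693 × 40.50 / 31 = 0.9054 L/h
D = CL × Css × τ / F = 0.9054 × 5.75 × 8 / 0.93 = 44.78 mg

(a) 233 mg; (b) 44.8 mg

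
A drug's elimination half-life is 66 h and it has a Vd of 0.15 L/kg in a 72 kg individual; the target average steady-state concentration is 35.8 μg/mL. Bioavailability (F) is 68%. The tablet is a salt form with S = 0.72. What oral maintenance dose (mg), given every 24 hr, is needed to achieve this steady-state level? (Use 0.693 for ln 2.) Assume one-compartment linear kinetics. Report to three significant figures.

Total Vd = 0.15 × 72 = 10.80 L
CL = ln 2 · Vd / t½ = 0.693 × 10.80 / 66 = 0.1134 L/h
D = CL × Css × τ / F / S = 0.1134 × 35.8 × 24 / 0.68 / 0.72 = 199.0 mg

199 mg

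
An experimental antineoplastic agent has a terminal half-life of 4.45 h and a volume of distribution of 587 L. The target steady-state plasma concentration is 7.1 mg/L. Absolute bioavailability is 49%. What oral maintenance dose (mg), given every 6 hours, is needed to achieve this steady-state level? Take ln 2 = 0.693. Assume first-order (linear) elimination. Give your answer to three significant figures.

7950 mg

CL = 0.693 × Vd / t½ = 0.693 × 587.0 / 4.45 = 91.41 L/h
D = CL × Css × τ / F = 91.41 × 7.1 × 6 / 0.49 = 7947 mg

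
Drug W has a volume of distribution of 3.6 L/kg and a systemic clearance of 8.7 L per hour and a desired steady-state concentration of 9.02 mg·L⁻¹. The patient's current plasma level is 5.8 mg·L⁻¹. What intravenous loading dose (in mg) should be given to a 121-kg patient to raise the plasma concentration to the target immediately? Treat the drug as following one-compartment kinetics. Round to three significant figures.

Vd = 3.6 L/kg × 121 kg = 435.6 L
Loading dose depends on Vd (not clearance): it fills the distribution volume.
Concentration deficit ΔC = 9.02 − 5.8 = 3.220 mg/L
LD = Vd × ΔC = 435.6 × 3.220 = 1403 mg

1400 mg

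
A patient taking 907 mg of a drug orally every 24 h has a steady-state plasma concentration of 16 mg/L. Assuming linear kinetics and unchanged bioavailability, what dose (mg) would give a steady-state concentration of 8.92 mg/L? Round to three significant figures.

With linear kinetics, Css is proportional to dose rate (D/τ) at fixed clearance.
D₂ = D₁ × (Css,target / Css,current) = 907 × 8.92/16 = 505.7 mg

506 mg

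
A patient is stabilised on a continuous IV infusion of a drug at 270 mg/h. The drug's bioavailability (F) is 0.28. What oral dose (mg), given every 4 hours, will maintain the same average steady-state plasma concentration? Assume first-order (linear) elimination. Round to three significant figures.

To maintain the same Css, the systemic dosing rate must be unchanged: F·D/τ = infusion rate.
D = rate × τ / F = 270 × 4 / 0.28 = 3857 mg

3860 mg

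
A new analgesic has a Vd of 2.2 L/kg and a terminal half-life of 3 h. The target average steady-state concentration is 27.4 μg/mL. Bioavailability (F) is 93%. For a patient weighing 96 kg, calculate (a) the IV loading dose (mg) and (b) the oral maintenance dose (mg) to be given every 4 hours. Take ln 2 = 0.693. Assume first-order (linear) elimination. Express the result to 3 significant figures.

(a) 5790 mg; (b) 5750 mg

Total Vd = 2.2 × 96 = 211.2 L
LD = Vd × C = 211.2 × 27.4 = 5787 mg
CL = 0.693 × Vd / t½ = 0.693 × 211.2 / 3 = 48.79 L/h
D = CL × Css × τ / F = 48.79 × 27.4 × 4 / 0.93 = 5750 mg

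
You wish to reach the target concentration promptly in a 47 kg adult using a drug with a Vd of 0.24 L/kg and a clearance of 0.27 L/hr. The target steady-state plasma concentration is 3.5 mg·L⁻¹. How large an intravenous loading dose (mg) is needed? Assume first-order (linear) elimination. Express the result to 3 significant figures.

39.5 mg

Vd(total) = 47 kg × 0.24 L/kg = 11.28 L
LD = Vd × C = 11.28 × 3.500 = 39.48 mg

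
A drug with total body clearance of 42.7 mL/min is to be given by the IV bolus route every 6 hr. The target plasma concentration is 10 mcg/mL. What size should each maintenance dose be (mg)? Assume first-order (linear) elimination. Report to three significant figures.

154 mg

CL = 42.7 mL/min = 42.7 × 0.06 = 2.562 L/h
D = CL × Css × τ = 2.562 × 10 × 6 = 153.7 mg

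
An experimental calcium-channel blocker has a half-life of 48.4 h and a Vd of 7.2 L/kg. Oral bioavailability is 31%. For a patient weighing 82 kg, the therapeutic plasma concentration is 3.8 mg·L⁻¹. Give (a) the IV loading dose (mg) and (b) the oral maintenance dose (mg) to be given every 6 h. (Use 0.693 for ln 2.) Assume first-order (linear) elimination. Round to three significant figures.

(a) 2240 mg; (b) 622 mg

Vd = 7.2 L/kg × 82 kg = 590.4 L
LD = Vd × C = 590.4 × 3.8 = 2244 mg
CL = 0.693 × Vd / t½ = 0.693 × 590.4 / 48.4 = 8.453 L/h
D = CL × Css × τ / F = 8.453 × 3.8 × 6 / 0.31 = 621.7 mg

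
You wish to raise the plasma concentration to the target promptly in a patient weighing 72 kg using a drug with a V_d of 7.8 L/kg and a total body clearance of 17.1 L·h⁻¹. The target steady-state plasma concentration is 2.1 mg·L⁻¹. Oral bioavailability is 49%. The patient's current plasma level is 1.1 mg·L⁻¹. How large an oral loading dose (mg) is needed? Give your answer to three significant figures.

1150 mg

Vd(total) = 72 kg × 7.8 L/kg = 561.6 L
Concentration deficit ΔC = 2.1 − 1.1 = 1.000 mg/L
LD = Vd × ΔC / F = 561.6 × 1.000 / 0.49 = 1146 mg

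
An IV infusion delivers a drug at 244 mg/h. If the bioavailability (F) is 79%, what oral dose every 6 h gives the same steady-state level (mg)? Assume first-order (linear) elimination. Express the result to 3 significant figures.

1850 mg

To maintain the same Css, the systemic dosing rate must be unchanged: F·D/τ = infusion rate.
D = rate × τ / F = 244 × 6 / 0.79 = 1853 mg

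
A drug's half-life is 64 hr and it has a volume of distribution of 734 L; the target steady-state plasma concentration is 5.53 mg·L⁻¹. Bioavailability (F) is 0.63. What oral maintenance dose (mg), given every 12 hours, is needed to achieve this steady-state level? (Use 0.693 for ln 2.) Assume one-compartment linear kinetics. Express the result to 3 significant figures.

837 mg

CL = ln 2 · Vd / t½ = 0.693 × 734.0 / 64 = 7.948 L/h
D = CL × Css × τ / F = 7.948 × 5.53 × 12 / 0.63 = 837.2 mg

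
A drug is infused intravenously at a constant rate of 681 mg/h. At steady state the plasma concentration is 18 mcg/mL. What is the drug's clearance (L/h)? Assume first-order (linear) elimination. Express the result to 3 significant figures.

At steady state, infusion rate = CL × Css, so CL = rate / Css.
CL = 681 / 18 = 37.83 L/h

37.8 L/h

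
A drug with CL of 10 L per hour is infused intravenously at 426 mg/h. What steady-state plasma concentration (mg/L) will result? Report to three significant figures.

42.6 mg/L

Css = rate / CL = 426 / 10.00 = 42.60 mg/L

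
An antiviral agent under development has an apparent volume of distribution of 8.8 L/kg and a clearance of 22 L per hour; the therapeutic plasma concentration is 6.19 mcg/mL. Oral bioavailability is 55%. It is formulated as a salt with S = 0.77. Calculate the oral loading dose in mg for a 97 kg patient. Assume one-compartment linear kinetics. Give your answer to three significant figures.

Total Vd = 8.8 × 97 = 853.6 L
LD = Vd × C / F / S = 853.6 × 6.190 / 0.55 / 0.77 = 12480 mg

12500 mg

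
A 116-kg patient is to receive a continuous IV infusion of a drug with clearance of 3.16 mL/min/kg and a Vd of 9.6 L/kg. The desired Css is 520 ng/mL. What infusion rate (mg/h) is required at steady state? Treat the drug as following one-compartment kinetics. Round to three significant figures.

11.4 mg/h

CL = 3.16 mL/min/kg × 116 kg = 366.6 mL/min = 366.6 × 60/1000 = 22.00 L/h
C = 520 ng/mL = 0.5200 mg/L
Infusion rate = CL · Css = 22.00 L/h × 0.52 mg/L = 11.44 mg/h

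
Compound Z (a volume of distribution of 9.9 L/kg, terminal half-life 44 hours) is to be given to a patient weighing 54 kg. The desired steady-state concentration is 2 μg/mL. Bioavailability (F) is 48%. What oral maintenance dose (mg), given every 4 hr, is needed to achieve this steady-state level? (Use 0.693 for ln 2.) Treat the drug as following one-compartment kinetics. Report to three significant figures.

Vd = 9.9 L/kg × 54 kg = 534.6 L
CL = ln 2 · Vd / t½ = 0.693 × 534.6 / 44 = 8.420 L/h
D = CL × Css × τ / F = 8.420 × 2 × 4 / 0.48 = 140.3 mg

140 mg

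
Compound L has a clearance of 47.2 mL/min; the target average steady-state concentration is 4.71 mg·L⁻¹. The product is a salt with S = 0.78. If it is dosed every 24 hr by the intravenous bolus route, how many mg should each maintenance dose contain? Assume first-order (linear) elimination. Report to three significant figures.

410 mg

CL = 47.2 mL/min = 47.2 × 0.06 = 2.832 L/h
At steady state, dose per interval replaces the amount cleared in that interval: S·D/τ = CL·Css.
D = CL × Css × τ / S = 2.832 × 4.71 × 24 / 0.78 = 410.4 mg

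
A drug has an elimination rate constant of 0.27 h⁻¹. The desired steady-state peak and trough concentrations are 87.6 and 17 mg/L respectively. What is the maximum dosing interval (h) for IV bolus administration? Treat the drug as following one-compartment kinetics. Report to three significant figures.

6.07 h

Between IV bolus doses, concentration decays as C = C₀·e^(−kτ), so C_peak/C_trough = e^(kτ).
τ_max = ln(C_peak/C_trough) / k = ln(87.6/17) / 0.2700 = 1.640 / 0.2700 = 6.074 h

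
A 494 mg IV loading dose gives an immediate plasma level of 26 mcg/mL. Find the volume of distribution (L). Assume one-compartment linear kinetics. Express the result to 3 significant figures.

Immediately after an IV bolus, C₀ = Dose / Vd, so Vd = Dose / C₀.
Vd = 494 / 26 = 19.00 L

19.0 L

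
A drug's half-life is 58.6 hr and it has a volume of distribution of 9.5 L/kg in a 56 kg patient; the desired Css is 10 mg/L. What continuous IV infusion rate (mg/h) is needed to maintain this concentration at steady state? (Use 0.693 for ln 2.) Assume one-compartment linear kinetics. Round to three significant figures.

62.9 mg/h

Total Vd = 9.5 × 56 = 532.0 L
k = 0.693/58.6 = 0.01183 h⁻¹, so CL = k·Vd = 0.01183 × 532.0 = 6.294 L/h
Infusion rate = CL × Css = 6.294 × 10 = 62.94 mg/h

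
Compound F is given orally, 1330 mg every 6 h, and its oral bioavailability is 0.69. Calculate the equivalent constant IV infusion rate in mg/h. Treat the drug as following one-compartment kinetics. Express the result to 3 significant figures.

Equivalent systemic input: infusion rate = F·D/τ.
Rate = 0.69 × 1330 / 6 = 153.0 mg/h

153 mg/h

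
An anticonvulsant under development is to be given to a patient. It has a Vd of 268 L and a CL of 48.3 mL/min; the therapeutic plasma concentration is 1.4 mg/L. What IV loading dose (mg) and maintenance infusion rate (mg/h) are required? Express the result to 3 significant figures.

(a) 375 mg; (b) 4.06 mg/h

LD = Vd · C_target = 268.0 × 1.4 = 375.2 mg
Convert clearance: 48.3 mL/min × 60 min/h ÷ 1000 mL/L = 2.898 L/h
Maintenance infusion rate = CL × Css = 2.898 × 1.4 = 4.057 mg/h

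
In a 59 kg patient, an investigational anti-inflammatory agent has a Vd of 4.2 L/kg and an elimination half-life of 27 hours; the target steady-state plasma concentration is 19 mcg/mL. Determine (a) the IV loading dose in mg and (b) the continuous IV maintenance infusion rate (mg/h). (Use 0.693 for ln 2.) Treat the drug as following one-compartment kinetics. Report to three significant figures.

(a) 4710 mg; (b) 121 mg/h

Vd = 4.2 L/kg × 59 kg = 247.8 L
LD = Vd × C = 247.8 × 19 = 4708 mg
CL = 0.693 × Vd / t½ = 0.693 × 247.8 / 27 = 6.360 L/h
Infusion rate = CL × Css = 6.360 × 19 = 120.8 mg/h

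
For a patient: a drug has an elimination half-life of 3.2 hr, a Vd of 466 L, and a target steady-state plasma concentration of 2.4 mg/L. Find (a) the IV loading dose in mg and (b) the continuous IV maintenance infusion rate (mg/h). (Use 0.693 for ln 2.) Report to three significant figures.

(a) 1120 mg; (b) 242 mg/h

LD = Vd × C = 466.0 × 2.4 = 1118 mg
CL = 0.693 × Vd / t½ = 0.693 × 466.0 / 3.2 = 100.9 L/h
Infusion rate = CL × Css = 100.9 × 2.4 = 242.2 mg/h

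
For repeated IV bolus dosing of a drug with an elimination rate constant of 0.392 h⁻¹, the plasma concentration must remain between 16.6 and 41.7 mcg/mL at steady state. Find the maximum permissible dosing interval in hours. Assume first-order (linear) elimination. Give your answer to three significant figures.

2.35 h

Between IV bolus doses, concentration decays as C = C₀·e^(−kτ), so C_peak/C_trough = e^(kτ).
τ_max = ln(C_peak/C_trough) / k = ln(41.7/16.6) / 0.3920 = 0.9211 / 0.3920 = 2.350 h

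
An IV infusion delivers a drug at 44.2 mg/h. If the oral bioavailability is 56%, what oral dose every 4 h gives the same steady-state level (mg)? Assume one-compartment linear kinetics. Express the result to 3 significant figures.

316 mg

To maintain the same Css, the systemic dosing rate must be unchanged: F·D/τ = infusion rate.
D = rate × τ / F = 44.2 × 4 / 0.56 = 315.7 mg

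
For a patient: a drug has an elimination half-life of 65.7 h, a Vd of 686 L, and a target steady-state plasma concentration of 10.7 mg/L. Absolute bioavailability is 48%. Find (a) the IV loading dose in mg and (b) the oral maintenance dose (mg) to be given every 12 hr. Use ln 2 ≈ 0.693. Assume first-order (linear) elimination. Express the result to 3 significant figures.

(a) 7340 mg; (b) 1940 mg

LD = Vd × C = 686.0 × 10.7 = 7340 mg
CL = 0.693 × Vd / t½ = 0.693 × 686.0 / 65.7 = 7.236 L/h
D = CL × Css × τ / F = 7.236 × 10.7 × 12 / 0.48 = 1936 mg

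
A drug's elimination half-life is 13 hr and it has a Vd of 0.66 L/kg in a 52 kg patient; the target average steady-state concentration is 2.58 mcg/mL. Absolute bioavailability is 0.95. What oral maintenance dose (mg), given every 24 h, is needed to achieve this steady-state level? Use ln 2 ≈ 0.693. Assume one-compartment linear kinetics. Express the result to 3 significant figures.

119 mg

Total Vd = 0.66 × 52 = 34.32 L
CL = 0.693 × Vd / t½ = 0.693 × 34.32 / 13 = 1.830 L/h
D = CL × Css × τ / F = 1.830 × 2.58 × 24 / 0.95 = 119.3 mg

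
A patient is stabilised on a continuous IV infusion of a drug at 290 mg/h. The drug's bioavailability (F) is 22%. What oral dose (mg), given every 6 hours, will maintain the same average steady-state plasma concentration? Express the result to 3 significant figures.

To maintain the same Css, the systemic dosing rate must be unchanged: F·D/τ = infusion rate.
D = rate × τ / F = 290 × 6 / 0.22 = 7909 mg

7910 mg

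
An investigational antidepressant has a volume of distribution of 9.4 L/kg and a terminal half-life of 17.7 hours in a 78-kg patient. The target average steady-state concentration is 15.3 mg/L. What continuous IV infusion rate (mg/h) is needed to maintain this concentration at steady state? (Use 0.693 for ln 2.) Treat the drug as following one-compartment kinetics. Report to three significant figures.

Total Vd = 9.4 × 78 = 733.2 L
k = 0.693/17.7 = 0.03915 h⁻¹, so CL = k·Vd = 0.03915 × 733.2 = 28.70 L/h
Infusion rate = CL × Css = 28.70 × 15.3 = 439.1 mg/h

439 mg/h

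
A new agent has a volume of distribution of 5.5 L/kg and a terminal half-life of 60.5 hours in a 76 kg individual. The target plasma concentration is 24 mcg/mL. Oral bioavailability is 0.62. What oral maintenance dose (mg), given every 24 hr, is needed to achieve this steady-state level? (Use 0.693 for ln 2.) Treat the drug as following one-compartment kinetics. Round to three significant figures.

4450 mg

Vd(total) = 76 kg × 5.5 L/kg = 418.0 L
CL = ln 2 · Vd / t½ = 0.693 × 418.0 / 60.5 = 4.788 L/h
D = CL × Css × τ / F = 4.788 × 24 × 24 / 0.62 = 4448 mg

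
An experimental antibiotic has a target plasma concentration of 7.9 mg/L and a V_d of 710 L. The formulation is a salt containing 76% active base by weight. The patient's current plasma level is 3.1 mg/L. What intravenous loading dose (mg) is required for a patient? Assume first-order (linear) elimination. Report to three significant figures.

The loading dose fills Vd to the target concentration.
Concentration deficit ΔC = 7.9 − 3.1 = 4.800 mg/L
LD = Vd × ΔC / S = 710.0 × 4.800 / 0.76 = 4484 mg

4480 mg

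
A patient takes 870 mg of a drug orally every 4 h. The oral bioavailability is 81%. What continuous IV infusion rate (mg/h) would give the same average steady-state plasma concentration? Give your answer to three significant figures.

176 mg/h

Equivalent systemic input: infusion rate = F·D/τ.
Rate = 0.81 × 870 / 4 = 176.2 mg/h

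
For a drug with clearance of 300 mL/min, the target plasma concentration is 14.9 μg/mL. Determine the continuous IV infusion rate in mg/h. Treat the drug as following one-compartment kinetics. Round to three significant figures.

268 mg/h

CL = 300 mL/min × 60/1000 = 18.00 L/h
Infusion rate = CL · Css = 18.00 L/h × 14.9 mg/L = 268.2 mg/h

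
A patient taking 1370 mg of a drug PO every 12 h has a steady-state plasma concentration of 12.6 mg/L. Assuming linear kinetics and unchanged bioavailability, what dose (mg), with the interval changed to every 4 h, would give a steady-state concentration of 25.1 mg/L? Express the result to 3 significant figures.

910 mg

With linear kinetics, Css is proportional to dose rate (D/τ) at fixed clearance.
D₂ = D₁ × (Css,target / Css,current) × (τ₂/τ₁) = 1370 × (25.1/12.6) × (4/12) = 909.7 mg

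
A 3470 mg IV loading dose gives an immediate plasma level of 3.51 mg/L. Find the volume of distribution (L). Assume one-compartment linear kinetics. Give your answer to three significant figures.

Immediately after an IV bolus, C₀ = Dose / Vd, so Vd = Dose / C₀.
Vd = 3470 / 3.51 = 988.6 L

989 L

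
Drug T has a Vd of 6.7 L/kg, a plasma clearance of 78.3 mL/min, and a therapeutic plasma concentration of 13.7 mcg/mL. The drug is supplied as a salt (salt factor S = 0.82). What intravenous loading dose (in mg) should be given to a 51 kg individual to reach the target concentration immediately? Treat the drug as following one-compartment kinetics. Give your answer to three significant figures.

Vd = 6.7 L/kg × 51 kg = 341.7 L
LD = Vd × C / S = 341.7 × 13.70 / 0.82 = 5709 mg

5710 mg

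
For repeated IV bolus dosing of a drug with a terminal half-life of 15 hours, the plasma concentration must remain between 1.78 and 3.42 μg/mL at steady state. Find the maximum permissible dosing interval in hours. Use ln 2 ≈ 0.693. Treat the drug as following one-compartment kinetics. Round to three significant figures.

14.1 h

k = 0.693 / t½ = 0.693 / 15 = 0.04620 h⁻¹
Between IV bolus doses, concentration decays as C = C₀·e^(−kτ), so C_peak/C_trough = e^(kτ).
τ_max = ln(C_peak/C_trough) / k = ln(3.42/1.78) / 0.04620 = 0.6530 / 0.04620 = 14.13 h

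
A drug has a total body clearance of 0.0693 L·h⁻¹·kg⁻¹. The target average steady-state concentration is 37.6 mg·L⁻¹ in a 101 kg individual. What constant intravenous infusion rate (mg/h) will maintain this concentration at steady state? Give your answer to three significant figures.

263 mg/h

CL = 0.0693 L·h⁻¹·kg⁻¹ × 101 kg = 6.999 L/h
R₀ = 6.999 × 37.6 = 263.2 mg/h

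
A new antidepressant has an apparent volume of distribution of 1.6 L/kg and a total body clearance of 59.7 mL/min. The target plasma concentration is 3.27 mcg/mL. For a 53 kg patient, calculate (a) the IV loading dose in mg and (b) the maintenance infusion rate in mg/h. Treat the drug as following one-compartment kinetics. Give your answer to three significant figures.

(a) 277 mg; (b) 11.7 mg/h

Vd(total) = 53 kg × 1.6 L/kg = 84.80 L
Loading: fill Vd to C_target → 84.80 L × 3.27 mg/L = 277.3 mg
Convert clearance: 59.7 mL/min × 60 min/h ÷ 1000 mL/L = 3.582 L/h
Infusion rate = 3.582 L/h × 3.27 mg/L = 11.71 mg/h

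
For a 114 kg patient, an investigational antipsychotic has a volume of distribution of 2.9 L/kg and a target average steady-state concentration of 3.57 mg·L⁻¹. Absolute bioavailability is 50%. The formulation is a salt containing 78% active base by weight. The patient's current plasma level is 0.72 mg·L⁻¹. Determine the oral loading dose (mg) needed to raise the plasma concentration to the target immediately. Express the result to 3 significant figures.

Vd(total) = 114 kg × 2.9 L/kg = 330.6 L
The loading dose fills Vd to the target concentration.
Concentration deficit ΔC = 3.57 − 0.72 = 2.850 mg/L
LD = Vd × ΔC / F / S = 330.6 × 2.850 / 0.5 / 0.78 = 2416 mg

2420 mg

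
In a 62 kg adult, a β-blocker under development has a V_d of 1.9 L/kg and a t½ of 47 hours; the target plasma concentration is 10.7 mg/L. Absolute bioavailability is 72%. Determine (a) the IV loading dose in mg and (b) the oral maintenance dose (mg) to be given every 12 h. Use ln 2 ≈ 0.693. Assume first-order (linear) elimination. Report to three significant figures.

(a) 1260 mg; (b) 310 mg

Vd = 1.9 L/kg × 62 kg = 117.8 L
LD = Vd × C = 117.8 × 10.7 = 1260 mg
CL = 0.693 × Vd / t½ = 0.693 × 117.8 / 47 = 1.737 L/h
D = CL × Css × τ / F = 1.737 × 10.7 × 12 / 0.72 = 309.8 mg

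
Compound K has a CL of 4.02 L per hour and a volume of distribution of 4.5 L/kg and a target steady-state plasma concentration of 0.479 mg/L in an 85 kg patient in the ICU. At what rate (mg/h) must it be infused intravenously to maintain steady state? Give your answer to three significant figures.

1.93 mg/h

At steady state, infusion rate equals elimination rate: rate in = CL × Css.
Rate = CL × Css = 4.020 × 0.479 = 1.926 mg/h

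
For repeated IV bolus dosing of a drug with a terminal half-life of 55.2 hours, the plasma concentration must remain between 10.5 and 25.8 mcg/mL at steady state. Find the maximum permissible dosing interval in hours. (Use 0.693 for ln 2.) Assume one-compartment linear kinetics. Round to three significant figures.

k = 0.693 / t½ = 0.693 / 55.2 = 0.01255 h⁻¹
Between IV bolus doses, concentration decays as C = C₀·e^(−kτ), so C_peak/C_trough = e^(kτ).
τ_max = ln(C_peak/C_trough) / k = ln(25.8/10.5) / 0.01255 = 0.8990 / 0.01255 = 71.63 h

71.6 h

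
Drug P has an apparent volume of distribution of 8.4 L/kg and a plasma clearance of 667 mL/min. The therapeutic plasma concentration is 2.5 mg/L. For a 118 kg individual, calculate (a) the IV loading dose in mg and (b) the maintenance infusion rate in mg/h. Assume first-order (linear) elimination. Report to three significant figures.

Vd(total) = 118 kg × 8.4 L/kg = 991.2 L
Loading dose = Vd × C = 991.2 × 2.5 = 2478 mg
Convert clearance: 667 mL/min × 60 min/h ÷ 1000 mL/L = 40.02 L/h
Maintenance infusion rate = CL × Css = 40.02 × 2.5 = 100.1 mg/h

(a) 2480 mg; (b) 100 mg/h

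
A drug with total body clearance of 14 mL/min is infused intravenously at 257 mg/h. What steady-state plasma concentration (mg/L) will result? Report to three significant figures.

306 mg/L

CL = 14 mL/min × 60/1000 = 0.8400 L/h
Css = rate / CL = 257 / 0.8400 = 306.0 mg/L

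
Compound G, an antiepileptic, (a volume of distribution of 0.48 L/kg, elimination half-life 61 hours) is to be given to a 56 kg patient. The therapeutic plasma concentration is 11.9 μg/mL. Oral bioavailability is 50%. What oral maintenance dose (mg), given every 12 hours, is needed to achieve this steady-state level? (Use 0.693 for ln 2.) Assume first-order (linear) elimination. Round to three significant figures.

Total Vd = 0.48 × 56 = 26.88 L
CL = ln 2 · Vd / t½ = 0.693 × 26.88 / 61 = 0.3054 L/h
D = CL × Css × τ / F = 0.3054 × 11.9 × 12 / 0.5 = 87.22 mg

87.2 mg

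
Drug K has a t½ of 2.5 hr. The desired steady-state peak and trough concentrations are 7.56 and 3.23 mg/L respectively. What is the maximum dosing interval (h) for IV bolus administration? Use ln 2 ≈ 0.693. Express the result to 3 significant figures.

3.07 h

k = 0.693 / t½ = 0.693 / 2.5 = 0.2772 h⁻¹
Between IV bolus doses, concentration decays as C = C₀·e^(−kτ), so C_peak/C_trough = e^(kτ).
τ_max = ln(C_peak/C_trough) / k = ln(7.56/3.23) / 0.2772 = 0.8504 / 0.2772 = 3.068 h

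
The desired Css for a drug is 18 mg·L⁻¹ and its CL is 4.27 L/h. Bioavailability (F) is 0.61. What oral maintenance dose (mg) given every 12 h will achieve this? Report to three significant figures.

1510 mg

D = CL × Css × τ / F = 4.270 × 18 × 12 / 0.61 = 1512 mg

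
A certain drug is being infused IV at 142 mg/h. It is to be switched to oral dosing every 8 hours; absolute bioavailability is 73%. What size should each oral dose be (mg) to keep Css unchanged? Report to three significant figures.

To maintain the same Css, the systemic dosing rate must be unchanged: F·D/τ = infusion rate.
D = rate × τ / F = 142 × 8 / 0.73 = 1556 mg

1560 mg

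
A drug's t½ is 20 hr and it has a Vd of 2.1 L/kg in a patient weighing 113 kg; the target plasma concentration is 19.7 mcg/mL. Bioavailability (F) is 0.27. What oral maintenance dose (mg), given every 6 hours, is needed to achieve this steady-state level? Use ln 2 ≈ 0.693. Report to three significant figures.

3600 mg

Vd(total) = 113 kg × 2.1 L/kg = 237.3 L
k = 0.693/20 = 0.03465 h⁻¹, so CL = k·Vd = 0.03465 × 237.3 = 8.222 L/h
D = CL × Css × τ / F = 8.222 × 19.7 × 6 / 0.27 = 3599 mg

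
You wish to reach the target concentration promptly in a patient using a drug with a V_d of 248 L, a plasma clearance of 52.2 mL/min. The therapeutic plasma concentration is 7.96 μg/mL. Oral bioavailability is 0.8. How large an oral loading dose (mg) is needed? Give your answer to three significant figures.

Loading dose depends on Vd (not clearance): it fills the distribution volume.
LD = Vd × C / F = 248.0 × 7.960 / 0.8 = 2468 mg

2470 mg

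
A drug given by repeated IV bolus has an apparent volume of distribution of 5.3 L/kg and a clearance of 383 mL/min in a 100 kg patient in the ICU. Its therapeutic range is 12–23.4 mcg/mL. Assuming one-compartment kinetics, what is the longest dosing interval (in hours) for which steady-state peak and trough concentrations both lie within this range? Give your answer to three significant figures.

Vd(total) = 100 kg × 5.3 L/kg = 530.0 L
CL = 383 mL/min = 383 × 0.06 = 22.98 L/h
k = CL / Vd = 22.98 / 530.0 = 0.04336 h⁻¹
Between IV bolus doses, concentration decays as C = C₀·e^(−kτ), so C_peak/C_trough = e^(kτ).
τ_max = ln(C_peak/C_trough) / k = ln(23.4/12) / 0.04336 = 0.6678 / 0.04336 = 15.40 h

15.4 h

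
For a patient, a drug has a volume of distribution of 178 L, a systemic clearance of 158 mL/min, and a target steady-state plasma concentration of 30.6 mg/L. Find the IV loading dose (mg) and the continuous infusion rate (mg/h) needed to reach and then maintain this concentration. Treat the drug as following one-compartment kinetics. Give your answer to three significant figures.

LD = Vd · C_target = 178.0 × 30.6 = 5447 mg
Convert clearance: 158 mL/min × 60 min/h ÷ 1000 mL/L = 9.480 L/h
Maintenance infusion rate = CL × Css = 9.480 × 30.6 = 290.1 mg/h

(a) 5450 mg; (b) 290 mg/h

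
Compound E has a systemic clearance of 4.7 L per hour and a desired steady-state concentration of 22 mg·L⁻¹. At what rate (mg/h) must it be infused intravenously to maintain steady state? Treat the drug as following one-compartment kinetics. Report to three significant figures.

R₀ = 4.700 × 22 = 103.4 mg/h

103 mg/h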